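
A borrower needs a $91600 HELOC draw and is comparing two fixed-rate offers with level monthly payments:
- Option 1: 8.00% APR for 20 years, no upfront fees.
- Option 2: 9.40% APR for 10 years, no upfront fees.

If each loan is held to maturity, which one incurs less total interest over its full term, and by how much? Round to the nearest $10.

Option 2 by $42,250

Option 1: monthly rate = 8%/12 = 0.0066667; payment = 91,600 × 0.0066667 / (1 − (1+0.0066667)^−240) = $766.18.
Total interest on Option 1 = 240 × $766.18 − $91,600 = $92,283.20.
Option 2: at 9.40% the monthly rate is 0.0078333, so the payment is 91,600 × 0.0078333 / (1 − 1.0078333^−120) = $1,180.27.
Total interest on Option 2 = 120 × $1,180.27 − $91,600 = $50,032.40.
Option 2 is lower by $42,250.80.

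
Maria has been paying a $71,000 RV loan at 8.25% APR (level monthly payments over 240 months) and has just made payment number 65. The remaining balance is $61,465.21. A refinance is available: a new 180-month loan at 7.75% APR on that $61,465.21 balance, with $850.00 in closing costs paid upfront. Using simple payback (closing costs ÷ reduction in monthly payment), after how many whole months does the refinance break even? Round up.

33 months

Current payment = 71,000 × 8.25%/12 / (1 − (1+0.0068750)^−240) = $604.97.
Refinanced payment = 61,465.21 × 0.0064583 / (1 − (1+0.0064583)^−180) = $578.56.
Monthly savings = $604.97 − $578.56 = $26.41.
Break-even = $850.00 / $26.41 = 32.18 → 33 months.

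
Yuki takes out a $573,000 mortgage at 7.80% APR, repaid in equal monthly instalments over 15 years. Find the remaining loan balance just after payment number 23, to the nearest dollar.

$531,333

With monthly rate i = 7.8%/12 = 0.0065000, the balance after k of n payments is P · [(1+i)^n − (1+i)^k] / [(1+i)^n − 1].
(1+0.0065000)^180 = 3.20981691 and (1+0.0065000)^23 = 1.16069182, so the balance is 573,000 × (3.20981691 − 1.16069182) / (3.20981691 − 1) = $531,333.01.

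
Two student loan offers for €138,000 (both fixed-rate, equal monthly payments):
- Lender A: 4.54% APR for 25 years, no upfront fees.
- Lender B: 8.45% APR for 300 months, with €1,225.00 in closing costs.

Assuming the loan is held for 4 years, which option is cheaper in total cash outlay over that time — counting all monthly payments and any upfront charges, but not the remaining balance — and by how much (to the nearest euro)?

Lender A by €17,371

Lender A: monthly rate = 4.54%/12 = 0.0037833; payment = 138,000 × 0.0037833 / (1 − (1+0.0037833)^−300) = €770.19.
Lender B: at 8.45% the monthly rate is 0.0070417, so the payment is 138,000 × 0.0070417 / (1 − 1.0070417^−300) = €1,106.57.
Over 48 months: Lender A costs 48 × €770.19 = €36,969.12; Lender B costs 48 × €1,106.57 + €1,225.00 = €54,340.36.
Lender A is cheaper by €54,340.36 − €36,969.12 = €17,371.24.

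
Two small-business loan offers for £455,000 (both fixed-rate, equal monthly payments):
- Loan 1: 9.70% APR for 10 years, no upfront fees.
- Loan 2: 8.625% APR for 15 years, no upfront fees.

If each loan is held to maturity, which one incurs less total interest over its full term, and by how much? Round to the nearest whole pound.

Loan 1 by £100,011

Loan 1: at 9.70% the monthly rate is 0.0080833, so the payment is 455,000 × 0.0080833 / (1 − 1.0080833^−120) = £5,937.53.
Total interest on Loan 1 = 120 × £5,937.53 − £455,000 = £257,503.60.
Loan 2: at 8.625% the monthly rate is 0.0071875, so the payment is 455,000 × 0.0071875 / (1 − 1.0071875^−180) = £4,513.97.
Total interest on Loan 2 = 180 × £4,513.97 − £455,000 = £357,514.60.
Loan 1 is lower by £100,011.00.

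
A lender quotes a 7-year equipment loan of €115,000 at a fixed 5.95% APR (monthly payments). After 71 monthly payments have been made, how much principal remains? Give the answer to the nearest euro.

With monthly rate i = 5.95%/12 = 0.0049583, the balance after k of n payments is P · [(1+i)^n − (1+i)^k] / [(1+i)^n − 1].
(1+0.0049583)^84 = 1.51508392 and (1+0.0049583)^71 = 1.42073135, so the balance is 115,000 × (1.51508392 − 1.42073135) / (1.51508392 − 1) = €21,065.59.

€21,066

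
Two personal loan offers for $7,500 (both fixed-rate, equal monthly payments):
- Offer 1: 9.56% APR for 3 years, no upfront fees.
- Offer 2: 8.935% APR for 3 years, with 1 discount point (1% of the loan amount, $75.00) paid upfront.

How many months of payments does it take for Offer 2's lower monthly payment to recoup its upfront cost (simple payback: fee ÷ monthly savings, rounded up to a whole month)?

Offer 1: at 9.56% the monthly rate is 0.0079667, so the payment is 7,500 × 0.0079667 / (1 − 1.0079667^−36) = $240.46.
Offer 2: at 8.935% the monthly rate is 0.0074458, so the payment is 7,500 × 0.0074458 / (1 − 1.0074458^−36) = $238.27.
Monthly savings = $240.46 − $238.27 = $2.19.
Break-even = $75.00 / $2.19 = 34.25 → 35 months.

35 months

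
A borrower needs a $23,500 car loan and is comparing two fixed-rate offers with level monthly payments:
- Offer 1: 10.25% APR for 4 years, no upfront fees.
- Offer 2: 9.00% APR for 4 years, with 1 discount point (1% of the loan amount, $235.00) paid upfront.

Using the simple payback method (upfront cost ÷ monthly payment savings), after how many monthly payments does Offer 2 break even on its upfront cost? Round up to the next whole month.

Offer 1: at 10.25% the monthly rate is 0.0085417, so the payment is 23,500 × 0.0085417 / (1 − 1.0085417^−48) = $598.85.
Offer 2: at 9.00% the monthly rate is 0.0075000, so the payment is 23,500 × 0.0075000 / (1 − 1.0075000^−48) = $584.80.
Monthly savings = $598.85 − $584.80 = $14.05.
Break-even = $235.00 / $14.05 = 16.73 → 17 months.

17 months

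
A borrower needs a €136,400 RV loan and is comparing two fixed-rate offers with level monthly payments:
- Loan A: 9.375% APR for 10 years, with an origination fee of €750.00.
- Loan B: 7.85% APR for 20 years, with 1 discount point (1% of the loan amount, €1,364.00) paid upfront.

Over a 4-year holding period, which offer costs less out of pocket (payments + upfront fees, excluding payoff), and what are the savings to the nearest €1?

Loan A: monthly rate = 9.375%/12 = 0.0078125; payment = 136,400 × 0.0078125 / (1 − (1+0.0078125)^−120) = €1,755.66.
Loan B: monthly rate = 7.85%/12 = 0.0065417; payment = 136,400 × 0.0065417 / (1 − (1+0.0065417)^−240) = €1,128.20.
Over 48 months: Loan A costs 48 × €1,755.66 + €750.00 = €85,021.68; Loan B costs 48 × €1,128.20 + €1,364.00 = €55,517.60.
Loan B is cheaper by €85,021.68 − €55,517.60 = €29,504.08.

Loan B by €29,504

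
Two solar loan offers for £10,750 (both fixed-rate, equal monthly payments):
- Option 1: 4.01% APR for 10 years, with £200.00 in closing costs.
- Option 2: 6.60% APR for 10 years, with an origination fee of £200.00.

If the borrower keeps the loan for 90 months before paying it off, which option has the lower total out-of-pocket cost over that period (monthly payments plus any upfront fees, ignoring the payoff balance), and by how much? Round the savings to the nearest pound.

Option 1 by £1,235

Option 1: at 4.01% the monthly rate is 0.0033417, so the payment is 10,750 × 0.0033417 / (1 − 1.0033417^−120) = £108.89.
Option 2: monthly rate = 6.6%/12 = 0.0055000; payment = 10,750 × 0.0055000 / (1 − (1+0.0055000)^−120) = £122.61.
Over 90 months: Option 1 costs 90 × £108.89 + £200.00 = £10,000.10; Option 2 costs 90 × £122.61 + £200.00 = £11,234.90.
Option 1 is cheaper by £11,234.90 − £10,000.10 = £1,234.80.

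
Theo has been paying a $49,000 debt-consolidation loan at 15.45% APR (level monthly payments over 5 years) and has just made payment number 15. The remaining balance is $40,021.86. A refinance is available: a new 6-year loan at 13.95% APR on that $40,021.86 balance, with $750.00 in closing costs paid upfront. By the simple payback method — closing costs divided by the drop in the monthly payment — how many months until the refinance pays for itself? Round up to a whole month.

3 months

Current payment = 49,000 × 15.45%/12 / (1 − (1+0.0128750)^−60) = $1,177.31.
Refinanced payment = 40,021.86 × 0.0116250 / (1 − (1+0.0116250)^−72) = $823.61.
Monthly savings = $1,177.31 − $823.61 = $353.70.
Break-even = $750.00 / $353.70 = 2.12 → 3 months.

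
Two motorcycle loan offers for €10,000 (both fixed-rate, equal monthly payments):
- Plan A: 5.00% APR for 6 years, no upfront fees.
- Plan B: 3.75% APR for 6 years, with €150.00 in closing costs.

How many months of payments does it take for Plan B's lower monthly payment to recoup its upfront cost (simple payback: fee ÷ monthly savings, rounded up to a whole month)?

Plan A: monthly rate = 5%/12 = 0.0041667; payment = 10,000 × 0.0041667 / (1 − (1+0.0041667)^−72) = €161.05.
Plan B: monthly rate = 3.75%/12 = 0.0031250; payment = 10,000 × 0.0031250 / (1 − (1+0.0031250)^−72) = €155.32.
Monthly savings = €161.05 − €155.32 = €5.73.
Break-even = €150.00 / €5.73 = 26.18 → 27 months.

27 months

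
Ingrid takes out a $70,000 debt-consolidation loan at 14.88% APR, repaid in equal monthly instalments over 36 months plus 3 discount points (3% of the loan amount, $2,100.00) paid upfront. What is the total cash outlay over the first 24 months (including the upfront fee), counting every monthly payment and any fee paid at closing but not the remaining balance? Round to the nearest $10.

$60,240

Monthly rate = 14.88%/12 = 0.0124000; payment = 70,000 × 0.0124000 / (1 − (1+0.0124000)^−36) = $2,422.46.
Total outlay = 24 × $2,422.46 + $2,100.00 = $60,239.04.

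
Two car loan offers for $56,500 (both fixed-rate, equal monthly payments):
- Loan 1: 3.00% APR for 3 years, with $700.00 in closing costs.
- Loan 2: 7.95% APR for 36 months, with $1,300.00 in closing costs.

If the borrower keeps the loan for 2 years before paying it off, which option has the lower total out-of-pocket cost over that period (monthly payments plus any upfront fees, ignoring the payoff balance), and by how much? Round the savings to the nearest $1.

Loan 1 by $3,627

Loan 1: at 3.00% the monthly rate is 0.0025000, so the payment is 56,500 × 0.0025000 / (1 − 1.0025000^−36) = $1,643.09.
Loan 2: at 7.95% the monthly rate is 0.0066250, so the payment is 56,500 × 0.0066250 / (1 − 1.0066250^−36) = $1,769.20.
Over 24 months: Loan 1 costs 24 × $1,643.09 + $700.00 = $40,134.16; Loan 2 costs 24 × $1,769.20 + $1,300.00 = $43,760.80.
Loan 1 is cheaper by $43,760.80 − $40,134.16 = $3,626.64.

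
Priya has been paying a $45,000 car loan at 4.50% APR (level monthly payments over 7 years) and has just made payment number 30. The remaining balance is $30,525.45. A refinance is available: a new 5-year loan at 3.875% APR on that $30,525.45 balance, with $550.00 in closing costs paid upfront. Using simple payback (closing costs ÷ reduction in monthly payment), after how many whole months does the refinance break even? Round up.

9 months

Current payment = 45,000 × 4.5%/12 / (1 − (1+0.0037500)^−84) = $625.51.
Refinanced payment = 30,525.45 × 0.0032292 / (1 − (1+0.0032292)^−60) = $560.45.
Monthly savings = $625.51 − $560.45 = $65.06.
Break-even = $550.00 / $65.06 = 8.45 → 9 months.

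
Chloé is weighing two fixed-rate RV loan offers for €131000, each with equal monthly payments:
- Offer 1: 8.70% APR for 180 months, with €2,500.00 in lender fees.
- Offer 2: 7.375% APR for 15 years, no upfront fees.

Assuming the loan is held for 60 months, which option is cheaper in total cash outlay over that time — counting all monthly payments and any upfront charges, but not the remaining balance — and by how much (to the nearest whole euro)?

Offer 2 by €8,519

Offer 1: monthly rate = 8.7%/12 = 0.0072500; payment = 131,000 × 0.0072500 / (1 − (1+0.0072500)^−180) = €1,305.41.
Offer 2: at 7.375% the monthly rate is 0.0061458, so the payment is 131,000 × 0.0061458 / (1 − 1.0061458^−180) = €1,205.10.
Over 60 months: Offer 1 costs 60 × €1,305.41 + €2,500.00 = €80,824.60; Offer 2 costs 60 × €1,205.10 = €72,306.00.
Offer 2 is cheaper by €80,824.60 − €72,306.00 = €8,518.60.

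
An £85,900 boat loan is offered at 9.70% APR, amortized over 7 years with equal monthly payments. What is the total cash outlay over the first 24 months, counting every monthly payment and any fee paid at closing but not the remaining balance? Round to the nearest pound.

Monthly rate = 9.7%/12 = 0.0080833; payment = 85,900 × 0.0080833 / (1 − (1+0.0080833)^−84) = £1,412.76.
Total outlay = 24 × £1,412.76 = £33,906.24.

£33,906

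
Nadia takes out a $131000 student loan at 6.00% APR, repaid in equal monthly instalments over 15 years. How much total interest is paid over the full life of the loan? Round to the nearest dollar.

Monthly rate = 6%/12 = 0.0050000; payment = 131,000 × 0.0050000 / (1 − (1+0.0050000)^−180) = $1,105.45.
Total paid = 180 × $1,105.45 = $198,981.00; interest = $198,981.00 − $131,000 = $67,981.00.

$67,981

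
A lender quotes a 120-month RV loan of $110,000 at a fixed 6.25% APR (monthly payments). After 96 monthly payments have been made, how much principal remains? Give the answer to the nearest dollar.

$27,796

With monthly rate i = 6.25%/12 = 0.0052083, the balance after k of n payments is P · [(1+i)^n − (1+i)^k] / [(1+i)^n − 1].
(1+0.0052083)^120 = 1.86521817 and (1+0.0052083)^96 = 1.64658331, so the balance is 110,000 × (1.86521817 − 1.64658331) / (1.86521817 − 1) = $27,796.27.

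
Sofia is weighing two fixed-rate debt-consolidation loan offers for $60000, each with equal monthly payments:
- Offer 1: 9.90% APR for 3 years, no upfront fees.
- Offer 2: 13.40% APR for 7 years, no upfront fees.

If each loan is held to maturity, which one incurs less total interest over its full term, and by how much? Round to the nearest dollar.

Offer 1 by $23,191

Offer 1: monthly rate = 9.9%/12 = 0.0082500; payment = 60,000 × 0.0082500 / (1 − (1+0.0082500)^−36) = $1,933.22.
Total interest on Offer 1 = 36 × $1,933.22 − $60,000 = $9,595.92.
Offer 2: monthly rate = 13.4%/12 = 0.0111667; payment = 60,000 × 0.0111667 / (1 − (1+0.0111667)^−84) = $1,104.61.
Total interest on Offer 2 = 84 × $1,104.61 − $60,000 = $32,787.24.
Offer 1 is lower by $23,191.32.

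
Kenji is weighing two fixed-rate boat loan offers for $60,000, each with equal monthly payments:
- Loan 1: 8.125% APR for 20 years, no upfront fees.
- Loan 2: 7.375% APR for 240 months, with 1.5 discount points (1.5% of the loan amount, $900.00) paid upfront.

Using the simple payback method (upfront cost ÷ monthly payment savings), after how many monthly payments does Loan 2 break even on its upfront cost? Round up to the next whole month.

33 months

Loan 1: monthly rate = 8.125%/12 = 0.0067708; payment = 60,000 × 0.0067708 / (1 − (1+0.0067708)^−240) = $506.54.
Loan 2: monthly rate = 7.375%/12 = 0.0061458; payment = 60,000 × 0.0061458 / (1 − (1+0.0061458)^−240) = $478.78.
Monthly savings = $506.54 − $478.78 = $27.76.
Break-even = $900.00 / $27.76 = 32.42 → 33 months.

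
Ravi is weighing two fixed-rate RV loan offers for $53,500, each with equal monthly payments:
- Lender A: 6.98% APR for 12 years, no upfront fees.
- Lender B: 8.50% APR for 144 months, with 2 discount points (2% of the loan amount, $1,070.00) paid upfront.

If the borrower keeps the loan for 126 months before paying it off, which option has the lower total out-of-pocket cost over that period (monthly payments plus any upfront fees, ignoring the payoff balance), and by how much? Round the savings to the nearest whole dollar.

Lender A: monthly rate = 6.98%/12 = 0.0058167; payment = 53,500 × 0.0058167 / (1 − (1+0.0058167)^−144) = $549.61.
Lender B: at 8.50% the monthly rate is 0.0070833, so the payment is 53,500 × 0.0070833 / (1 − 1.0070833^−144) = $593.88.
Over 126 months: Lender A costs 126 × $549.61 = $69,250.86; Lender B costs 126 × $593.88 + $1,070.00 = $75,898.88.
Lender A is cheaper by $75,898.88 − $69,250.86 = $6,648.02.

Lender A by $6,648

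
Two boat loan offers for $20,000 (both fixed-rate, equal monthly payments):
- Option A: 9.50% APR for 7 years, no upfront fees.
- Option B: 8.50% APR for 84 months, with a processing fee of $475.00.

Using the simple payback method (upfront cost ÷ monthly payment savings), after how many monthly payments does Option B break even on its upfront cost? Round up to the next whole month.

Option A: at 9.50% the monthly rate is 0.0079167, so the payment is 20,000 × 0.0079167 / (1 − 1.0079167^−84) = $326.88.
Option B: at 8.50% the monthly rate is 0.0070833, so the payment is 20,000 × 0.0070833 / (1 − 1.0070833^−84) = $316.73.
Monthly savings = $326.88 − $316.73 = $10.15.
Break-even = $475.00 / $10.15 = 46.80 → 47 months.

47 months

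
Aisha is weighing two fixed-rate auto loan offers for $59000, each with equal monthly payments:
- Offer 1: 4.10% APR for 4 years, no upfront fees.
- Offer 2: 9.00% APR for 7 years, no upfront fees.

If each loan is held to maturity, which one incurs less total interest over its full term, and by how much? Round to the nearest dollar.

Offer 1 by $15,667

Offer 1: monthly rate = 4.1%/12 = 0.0034167; payment = 59,000 × 0.0034167 / (1 − (1+0.0034167)^−48) = $1,334.81.
Total interest on Offer 1 = 48 × $1,334.81 − $59,000 = $5,070.88.
Offer 2: at 9.00% the monthly rate is 0.0075000, so the payment is 59,000 × 0.0075000 / (1 − 1.0075000^−84) = $949.26.
Total interest on Offer 2 = 84 × $949.26 − $59,000 = $20,737.84.
Offer 1 is lower by $15,666.96.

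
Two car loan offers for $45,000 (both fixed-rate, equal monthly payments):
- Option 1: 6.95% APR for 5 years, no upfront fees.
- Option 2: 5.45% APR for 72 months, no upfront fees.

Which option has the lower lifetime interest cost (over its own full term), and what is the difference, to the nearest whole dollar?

Option 1: monthly rate = 6.95%/12 = 0.0057917; payment = 45,000 × 0.0057917 / (1 − (1+0.0057917)^−60) = $889.99.
Total interest on Option 1 = 60 × $889.99 − $45,000 = $8,399.40.
Option 2: monthly rate = 5.45%/12 = 0.0045417; payment = 45,000 × 0.0045417 / (1 − (1+0.0045417)^−72) = $734.15.
Total interest on Option 2 = 72 × $734.15 − $45,000 = $7,858.80.
Option 2 is lower by $540.60.

Option 2 by $541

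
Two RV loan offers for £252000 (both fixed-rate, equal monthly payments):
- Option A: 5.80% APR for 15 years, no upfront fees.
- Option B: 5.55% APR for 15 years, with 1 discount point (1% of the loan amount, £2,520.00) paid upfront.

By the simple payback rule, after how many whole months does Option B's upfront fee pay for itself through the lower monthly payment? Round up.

Option A: at 5.80% the monthly rate is 0.0048333, so the payment is 252,000 × 0.0048333 / (1 − 1.0048333^−180) = £2,099.39.
Option B: at 5.55% the monthly rate is 0.0046250, so the payment is 252,000 × 0.0046250 / (1 − 1.0046250^−180) = £2,065.74.
Monthly savings = £2,099.39 − £2,065.74 = £33.65.
Break-even = £2,520.00 / £33.65 = 74.89 → 75 months.

75 months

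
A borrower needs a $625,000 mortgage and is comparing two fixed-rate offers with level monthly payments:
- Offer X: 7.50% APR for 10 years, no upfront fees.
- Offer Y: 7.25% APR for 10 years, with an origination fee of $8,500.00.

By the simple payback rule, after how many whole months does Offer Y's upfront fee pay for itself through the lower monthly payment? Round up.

Offer X: at 7.50% the monthly rate is 0.0062500, so the payment is 625,000 × 0.0062500 / (1 − 1.0062500^−120) = $7,418.86.
Offer Y: at 7.25% the monthly rate is 0.0060417, so the payment is 625,000 × 0.0060417 / (1 − 1.0060417^−120) = $7,337.57.
Monthly savings = $7,418.86 − $7,337.57 = $81.29.
Break-even = $8,500.00 / $81.29 = 104.56 → 105 months.

105 months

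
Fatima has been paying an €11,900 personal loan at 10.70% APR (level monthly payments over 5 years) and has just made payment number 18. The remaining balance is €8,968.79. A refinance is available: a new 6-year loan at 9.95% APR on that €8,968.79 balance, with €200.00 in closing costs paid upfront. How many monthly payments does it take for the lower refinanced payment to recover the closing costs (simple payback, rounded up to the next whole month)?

3 months

Current payment = 11,900 × 10.7%/12 / (1 − (1+0.0089167)^−60) = €256.96.
Refinanced payment = 8,968.79 × 0.0082917 / (1 − (1+0.0082917)^−72) = €165.93.
Monthly savings = €256.96 − €165.93 = €91.03.
Break-even = €200.00 / €91.03 = 2.20 → 3 months.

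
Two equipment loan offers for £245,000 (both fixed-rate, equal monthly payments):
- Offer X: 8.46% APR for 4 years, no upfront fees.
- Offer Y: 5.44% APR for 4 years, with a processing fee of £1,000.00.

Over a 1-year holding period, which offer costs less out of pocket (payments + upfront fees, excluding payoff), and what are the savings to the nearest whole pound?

Offer Y by £3,117

Offer X: monthly rate = 8.46%/12 = 0.0070500; payment = 245,000 × 0.0070500 / (1 − (1+0.0070500)^−48) = £6,034.21.
Offer Y: at 5.44% the monthly rate is 0.0045333, so the payment is 245,000 × 0.0045333 / (1 − 1.0045333^−48) = £5,691.14.
Over 12 months: Offer X costs 12 × £6,034.21 = £72,410.52; Offer Y costs 12 × £5,691.14 + £1,000.00 = £69,293.68.
Offer Y is cheaper by £72,410.52 − £69,293.68 = £3,116.84.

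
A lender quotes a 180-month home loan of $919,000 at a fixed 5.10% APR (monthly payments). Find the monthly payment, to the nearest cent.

$7,315.36

At 5.10% the monthly rate is 0.0042500, so the payment is 919,000 × 0.0042500 / (1 − 1.0042500^−180) = $7,315.36.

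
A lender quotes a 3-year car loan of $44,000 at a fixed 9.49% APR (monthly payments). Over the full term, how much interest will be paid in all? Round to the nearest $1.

At 9.49% the monthly rate is 0.0079083, so the payment is 44,000 × 0.0079083 / (1 − 1.0079083^−36) = $1,409.24.
Total paid = 36 × $1,409.24 = $50,732.64; interest = $50,732.64 − $44,000 = $6,732.64.

$6,733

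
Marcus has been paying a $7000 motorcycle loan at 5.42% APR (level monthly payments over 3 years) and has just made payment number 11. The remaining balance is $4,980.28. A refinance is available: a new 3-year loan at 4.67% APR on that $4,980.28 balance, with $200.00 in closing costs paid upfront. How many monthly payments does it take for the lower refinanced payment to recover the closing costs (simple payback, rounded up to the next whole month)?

Current payment = 7,000 × 5.42%/12 / (1 − (1+0.0045167)^−36) = $211.12.
Refinanced payment = 4,980.28 × 0.0038917 / (1 − (1+0.0038917)^−36) = $148.53.
Monthly savings = $211.12 − $148.53 = $62.59.
Break-even = $200.00 / $62.59 = 3.20 → 4 months.

4 months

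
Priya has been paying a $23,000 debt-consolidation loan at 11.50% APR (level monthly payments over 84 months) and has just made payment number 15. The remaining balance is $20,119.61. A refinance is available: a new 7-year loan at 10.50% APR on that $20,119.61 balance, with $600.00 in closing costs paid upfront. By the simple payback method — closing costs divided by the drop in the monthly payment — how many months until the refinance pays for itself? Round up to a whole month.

Current payment = 23,000 × 11.5%/12 / (1 − (1+0.0095833)^−84) = $399.89.
Refinanced payment = 20,119.61 × 0.0087500 / (1 − (1+0.0087500)^−84) = $339.23.
Monthly savings = $399.89 − $339.23 = $60.66.
Break-even = $600.00 / $60.66 = 9.89 → 10 months.

10 months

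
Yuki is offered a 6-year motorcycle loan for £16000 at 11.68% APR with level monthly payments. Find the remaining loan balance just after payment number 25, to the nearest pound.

With monthly rate i = 11.68%/12 = 0.0097333, the balance after k of n payments is P · [(1+i)^n − (1+i)^k] / [(1+i)^n − 1].
(1+0.0097333)^72 = 2.00854667 and (1+0.0097333)^25 = 1.27399386, so the balance is 16,000 × (2.00854667 − 1.27399386) / (2.00854667 − 1) = £11,653.25.

£11,653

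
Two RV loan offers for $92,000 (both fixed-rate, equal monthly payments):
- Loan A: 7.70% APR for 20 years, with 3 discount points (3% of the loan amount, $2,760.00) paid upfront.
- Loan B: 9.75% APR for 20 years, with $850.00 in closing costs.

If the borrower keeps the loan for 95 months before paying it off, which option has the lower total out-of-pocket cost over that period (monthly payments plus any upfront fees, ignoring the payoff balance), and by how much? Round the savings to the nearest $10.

Loan A: at 7.70% the monthly rate is 0.0064167, so the payment is 92,000 × 0.0064167 / (1 − 1.0064167^−240) = $752.44.
Loan B: monthly rate = 9.75%/12 = 0.0081250; payment = 92,000 × 0.0081250 / (1 − (1+0.0081250)^−240) = $872.64.
Over 95 months: Loan A costs 95 × $752.44 + $2,760.00 = $74,241.80; Loan B costs 95 × $872.64 + $850.00 = $83,750.80.
Loan A is cheaper by $83,750.80 − $74,241.80 = $9,509.00.

Loan A by $9,510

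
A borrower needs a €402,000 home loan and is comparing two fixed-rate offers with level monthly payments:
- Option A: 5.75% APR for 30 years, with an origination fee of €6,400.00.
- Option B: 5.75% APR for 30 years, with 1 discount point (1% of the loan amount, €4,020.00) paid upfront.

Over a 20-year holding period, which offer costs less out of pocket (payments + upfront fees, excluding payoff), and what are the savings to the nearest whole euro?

Option B by €2,380

Option A: at 5.75% the monthly rate is 0.0047917, so the payment is 402,000 × 0.0047917 / (1 − 1.0047917^−360) = €2,345.96.
Option B: at 5.75% the monthly rate is 0.0047917, so the payment is 402,000 × 0.0047917 / (1 − 1.0047917^−360) = €2,345.96.
Over 240 months: Option A costs 240 × €2,345.96 + €6,400.00 = €569,430.40; Option B costs 240 × €2,345.96 + €4,020.00 = €567,050.40.
Option B is cheaper by €569,430.40 − €567,050.40 = €2,380.00.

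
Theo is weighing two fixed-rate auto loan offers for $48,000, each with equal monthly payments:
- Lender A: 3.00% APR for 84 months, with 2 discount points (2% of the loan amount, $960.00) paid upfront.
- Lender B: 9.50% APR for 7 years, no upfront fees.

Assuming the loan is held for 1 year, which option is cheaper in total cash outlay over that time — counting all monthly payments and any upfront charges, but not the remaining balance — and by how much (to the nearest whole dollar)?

Lender A by $843

Lender A: at 3.00% the monthly rate is 0.0025000, so the payment is 48,000 × 0.0025000 / (1 − 1.0025000^−84) = $634.24.
Lender B: at 9.50% the monthly rate is 0.0079167, so the payment is 48,000 × 0.0079167 / (1 − 1.0079167^−84) = $784.51.
Over 12 months: Lender A costs 12 × $634.24 + $960.00 = $8,570.88; Lender B costs 12 × $784.51 = $9,414.12.
Lender A is cheaper by $9,414.12 − $8,570.88 = $843.24.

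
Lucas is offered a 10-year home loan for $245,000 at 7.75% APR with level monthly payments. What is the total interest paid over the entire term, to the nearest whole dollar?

$107,831

Monthly rate = 7.75%/12 = 0.0064583; payment = 245,000 × 0.0064583 / (1 − (1+0.0064583)^−120) = $2,940.26.
Total paid = 120 × $2,940.26 = $352,831.20; interest = $352,831.20 − $245,000 = $107,831.20.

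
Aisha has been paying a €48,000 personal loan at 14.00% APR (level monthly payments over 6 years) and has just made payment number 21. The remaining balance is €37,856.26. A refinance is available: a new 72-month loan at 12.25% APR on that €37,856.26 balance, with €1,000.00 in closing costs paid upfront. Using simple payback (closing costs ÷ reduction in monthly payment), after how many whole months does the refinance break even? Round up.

Current payment = 48,000 × 14%/12 / (1 − (1+0.0116667)^−72) = €989.08.
Refinanced payment = 37,856.26 × 0.0102083 / (1 − (1+0.0102083)^−72) = €745.03.
Monthly savings = €989.08 − €745.03 = €244.05.
Break-even = €1,000.00 / €244.05 = 4.10 → 5 months.

5 months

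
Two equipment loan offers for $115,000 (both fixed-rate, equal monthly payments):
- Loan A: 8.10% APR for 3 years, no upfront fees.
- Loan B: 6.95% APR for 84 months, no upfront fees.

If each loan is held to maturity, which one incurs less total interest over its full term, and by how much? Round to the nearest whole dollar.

Loan A: at 8.10% the monthly rate is 0.0067500, so the payment is 115,000 × 0.0067500 / (1 − 1.0067500^−36) = $3,608.99.
Total interest on Loan A = 36 × $3,608.99 − $115,000 = $14,923.64.
Loan B: at 6.95% the monthly rate is 0.0057917, so the payment is 115,000 × 0.0057917 / (1 − 1.0057917^−84) = $1,732.85.
Total interest on Loan B = 84 × $1,732.85 − $115,000 = $30,559.40.
Loan A is lower by $15,635.76.

Loan A by $15,636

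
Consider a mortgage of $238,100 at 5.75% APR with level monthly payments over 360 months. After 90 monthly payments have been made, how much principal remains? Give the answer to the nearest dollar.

$210,210

With monthly rate i = 5.75%/12 = 0.0047917, the balance after k of n payments is P · [(1+i)^n − (1+i)^k] / [(1+i)^n − 1].
(1+0.0047917)^360 = 5.58944693 and (1+0.0047917)^90 = 1.53759589, so the balance is 238,100 × (5.58944693 − 1.53759589) / (5.58944693 − 1) = $210,209.58.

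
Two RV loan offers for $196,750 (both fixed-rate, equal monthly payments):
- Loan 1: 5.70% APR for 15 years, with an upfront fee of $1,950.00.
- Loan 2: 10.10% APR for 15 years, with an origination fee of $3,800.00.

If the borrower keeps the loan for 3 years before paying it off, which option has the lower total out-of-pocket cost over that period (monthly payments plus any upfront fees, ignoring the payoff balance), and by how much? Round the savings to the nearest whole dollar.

Loan 1: monthly rate = 5.7%/12 = 0.0047500; payment = 196,750 × 0.0047500 / (1 − (1+0.0047500)^−180) = $1,628.57.
Loan 2: at 10.10% the monthly rate is 0.0084167, so the payment is 196,750 × 0.0084167 / (1 − 1.0084167^−180) = $2,126.34.
Over 36 months: Loan 1 costs 36 × $1,628.57 + $1,950.00 = $60,578.52; Loan 2 costs 36 × $2,126.34 + $3,800.00 = $80,348.24.
Loan 1 is cheaper by $80,348.24 − $60,578.52 = $19,769.72.

Loan 1 by $19,770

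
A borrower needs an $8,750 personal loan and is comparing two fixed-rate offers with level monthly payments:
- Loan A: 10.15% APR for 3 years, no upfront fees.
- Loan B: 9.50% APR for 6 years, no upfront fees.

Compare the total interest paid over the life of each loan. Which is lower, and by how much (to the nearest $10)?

Loan A by $1,330

Loan A: monthly rate = 10.15%/12 = 0.0084583; payment = 8,750 × 0.0084583 / (1 − (1+0.0084583)^−36) = $282.95.
Total interest on Loan A = 36 × $282.95 − $8,750 = $1,436.20.
Loan B: monthly rate = 9.5%/12 = 0.0079167; payment = 8,750 × 0.0079167 / (1 − (1+0.0079167)^−72) = $159.90.
Total interest on Loan B = 72 × $159.90 − $8,750 = $2,762.80.
Loan A is lower by $1,326.60.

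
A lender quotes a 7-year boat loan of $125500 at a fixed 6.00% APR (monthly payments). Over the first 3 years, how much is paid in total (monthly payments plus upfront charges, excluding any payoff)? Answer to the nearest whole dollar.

$66,001

At 6.00% the monthly rate is 0.0050000, so the payment is 125,500 × 0.0050000 / (1 − 1.0050000^−84) = $1,833.37.
Total outlay = 36 × $1,833.37 = $66,001.32.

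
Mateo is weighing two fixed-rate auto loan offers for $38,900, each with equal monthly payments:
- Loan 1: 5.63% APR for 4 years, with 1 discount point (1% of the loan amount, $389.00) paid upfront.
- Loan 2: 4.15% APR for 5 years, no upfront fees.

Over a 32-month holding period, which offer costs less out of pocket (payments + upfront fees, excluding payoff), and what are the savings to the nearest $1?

Loan 2 by $6,403

Loan 1: monthly rate = 5.63%/12 = 0.0046917; payment = 38,900 × 0.0046917 / (1 − (1+0.0046917)^−48) = $906.98.
Loan 2: monthly rate = 4.15%/12 = 0.0034583; payment = 38,900 × 0.0034583 / (1 − (1+0.0034583)^−60) = $719.04.
Over 32 months: Loan 1 costs 32 × $906.98 + $389.00 = $29,412.36; Loan 2 costs 32 × $719.04 = $23,009.28.
Loan 2 is cheaper by $29,412.36 − $23,009.28 = $6,403.08.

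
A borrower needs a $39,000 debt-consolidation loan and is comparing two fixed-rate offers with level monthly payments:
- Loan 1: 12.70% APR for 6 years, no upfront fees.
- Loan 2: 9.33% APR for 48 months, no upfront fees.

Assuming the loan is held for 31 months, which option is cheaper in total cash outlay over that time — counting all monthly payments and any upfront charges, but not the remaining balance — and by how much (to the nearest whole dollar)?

Loan 1: at 12.70% the monthly rate is 0.0105833, so the payment is 39,000 × 0.0105833 / (1 − 1.0105833^−72) = $776.73.
Loan 2: monthly rate = 9.33%/12 = 0.0077750; payment = 39,000 × 0.0077750 / (1 − (1+0.0077750)^−48) = $976.64.
Over 31 months: Loan 1 costs 31 × $776.73 = $24,078.63; Loan 2 costs 31 × $976.64 = $30,275.84.
Loan 1 is cheaper by $30,275.84 − $24,078.63 = $6,197.21.

Loan 1 by $6,197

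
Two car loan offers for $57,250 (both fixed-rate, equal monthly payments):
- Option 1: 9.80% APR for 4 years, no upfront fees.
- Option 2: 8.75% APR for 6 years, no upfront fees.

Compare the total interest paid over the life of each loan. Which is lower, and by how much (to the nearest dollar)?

Option 1 by $4,358

Option 1: at 9.80% the monthly rate is 0.0081667, so the payment is 57,250 × 0.0081667 / (1 − 1.0081667^−48) = $1,446.52.
Total interest on Option 1 = 48 × $1,446.52 − $57,250 = $12,182.96.
Option 2: at 8.75% the monthly rate is 0.0072917, so the payment is 57,250 × 0.0072917 / (1 − 1.0072917^−72) = $1,024.87.
Total interest on Option 2 = 72 × $1,024.87 − $57,250 = $16,540.64.
Option 1 is lower by $4,357.68.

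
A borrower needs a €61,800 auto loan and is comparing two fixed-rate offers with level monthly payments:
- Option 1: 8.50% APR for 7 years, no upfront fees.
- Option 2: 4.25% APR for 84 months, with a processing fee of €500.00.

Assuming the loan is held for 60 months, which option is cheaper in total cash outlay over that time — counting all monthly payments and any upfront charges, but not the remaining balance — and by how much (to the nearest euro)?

Option 2 by €7,110

Option 1: at 8.50% the monthly rate is 0.0070833, so the payment is 61,800 × 0.0070833 / (1 − 1.0070833^−84) = €978.69.
Option 2: monthly rate = 4.25%/12 = 0.0035417; payment = 61,800 × 0.0035417 / (1 − (1+0.0035417)^−84) = €851.86.
Over 60 months: Option 1 costs 60 × €978.69 = €58,721.40; Option 2 costs 60 × €851.86 + €500.00 = €51,611.60.
Option 2 is cheaper by €58,721.40 − €51,611.60 = €7,109.80.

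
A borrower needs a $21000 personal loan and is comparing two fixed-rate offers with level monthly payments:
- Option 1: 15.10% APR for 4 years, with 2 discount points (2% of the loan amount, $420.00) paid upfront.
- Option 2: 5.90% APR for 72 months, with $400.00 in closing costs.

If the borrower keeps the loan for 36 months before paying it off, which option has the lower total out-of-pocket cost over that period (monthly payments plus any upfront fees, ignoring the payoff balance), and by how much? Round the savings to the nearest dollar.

Option 1: monthly rate = 15.1%/12 = 0.0125833; payment = 21,000 × 0.0125833 / (1 − (1+0.0125833)^−48) = $585.51.
Option 2: monthly rate = 5.9%/12 = 0.0049167; payment = 21,000 × 0.0049167 / (1 − (1+0.0049167)^−72) = $347.04.
Over 36 months: Option 1 costs 36 × $585.51 + $420.00 = $21,498.36; Option 2 costs 36 × $347.04 + $400.00 = $12,893.44.
Option 2 is cheaper by $21,498.36 − $12,893.44 = $8,604.92.

Option 2 by $8,605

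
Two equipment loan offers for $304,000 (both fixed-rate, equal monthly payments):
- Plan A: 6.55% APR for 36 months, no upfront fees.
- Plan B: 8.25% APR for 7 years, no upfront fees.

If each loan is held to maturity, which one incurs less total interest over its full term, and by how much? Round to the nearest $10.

Plan A by $65,530

Plan A: at 6.55% the monthly rate is 0.0054583, so the payment is 304,000 × 0.0054583 / (1 − 1.0054583^−36) = $9,324.22.
Total interest on Plan A = 36 × $9,324.22 − $304,000 = $31,671.92.
Plan B: at 8.25% the monthly rate is 0.0068750, so the payment is 304,000 × 0.0068750 / (1 − 1.0068750^−84) = $4,776.16.
Total interest on Plan B = 84 × $4,776.16 − $304,000 = $97,197.44.
Plan A is lower by $65,525.52.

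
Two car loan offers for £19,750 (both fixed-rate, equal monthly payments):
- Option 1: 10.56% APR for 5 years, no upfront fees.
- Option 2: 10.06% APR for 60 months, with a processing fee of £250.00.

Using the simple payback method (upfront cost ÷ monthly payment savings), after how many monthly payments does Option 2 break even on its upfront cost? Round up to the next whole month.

Option 1: monthly rate = 10.56%/12 = 0.0088000; payment = 19,750 × 0.0088000 / (1 − (1+0.0088000)^−60) = £425.09.
Option 2: monthly rate = 10.06%/12 = 0.0083833; payment = 19,750 × 0.0083833 / (1 − (1+0.0083833)^−60) = £420.21.
Monthly savings = £425.09 − £420.21 = £4.88.
Break-even = £250.00 / £4.88 = 51.23 → 52 months.

52 months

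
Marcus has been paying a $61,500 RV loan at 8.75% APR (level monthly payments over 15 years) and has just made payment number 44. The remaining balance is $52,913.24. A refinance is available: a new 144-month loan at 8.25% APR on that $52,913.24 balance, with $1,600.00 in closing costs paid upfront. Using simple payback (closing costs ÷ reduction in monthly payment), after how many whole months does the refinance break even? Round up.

Current payment = 61,500 × 8.75%/12 / (1 − (1+0.0072917)^−180) = $614.66.
Refinanced payment = 52,913.24 × 0.0068750 / (1 − (1+0.0068750)^−144) = $580.04.
Monthly savings = $614.66 − $580.04 = $34.62.
Break-even = $1,600.00 / $34.62 = 46.22 → 47 months.

47 months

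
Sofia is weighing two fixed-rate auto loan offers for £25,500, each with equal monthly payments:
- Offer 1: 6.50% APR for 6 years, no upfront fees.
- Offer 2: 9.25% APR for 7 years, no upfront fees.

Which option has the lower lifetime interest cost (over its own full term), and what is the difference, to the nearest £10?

Offer 1: at 6.50% the monthly rate is 0.0054167, so the payment is 25,500 × 0.0054167 / (1 − 1.0054167^−72) = £428.65.
Total interest on Offer 1 = 72 × £428.65 − £25,500 = £5,362.80.
Offer 2: monthly rate = 9.25%/12 = 0.0077083; payment = 25,500 × 0.0077083 / (1 − (1+0.0077083)^−84) = £413.51.
Total interest on Offer 2 = 84 × £413.51 − £25,500 = £9,234.84.
Offer 1 is lower by £3,872.04.

Offer 1 by £3,870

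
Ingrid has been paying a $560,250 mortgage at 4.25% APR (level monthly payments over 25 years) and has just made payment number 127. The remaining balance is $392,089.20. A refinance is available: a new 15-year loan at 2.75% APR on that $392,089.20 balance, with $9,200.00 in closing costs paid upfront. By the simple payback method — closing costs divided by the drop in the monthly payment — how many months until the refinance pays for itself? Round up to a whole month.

Current payment = 560,250 × 4.25%/12 / (1 − (1+0.0035417)^−300) = $3,035.09.
Refinanced payment = 392,089.20 × 0.0022917 / (1 − (1+0.0022917)^−180) = $2,660.80.
Monthly savings = $3,035.09 − $2,660.80 = $374.29.
Break-even = $9,200.00 / $374.29 = 24.58 → 25 months.

25 months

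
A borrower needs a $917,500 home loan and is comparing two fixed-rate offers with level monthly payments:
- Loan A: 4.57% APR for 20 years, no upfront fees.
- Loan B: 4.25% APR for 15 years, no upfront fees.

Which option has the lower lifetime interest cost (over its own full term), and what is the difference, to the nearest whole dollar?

Loan B by $159,040

Loan A: at 4.57% the monthly rate is 0.0038083, so the payment is 917,500 × 0.0038083 / (1 − 1.0038083^−240) = $5,839.28.
Total interest on Loan A = 240 × $5,839.28 − $917,500 = $483,927.20.
Loan B: at 4.25% the monthly rate is 0.0035417, so the payment is 917,500 × 0.0035417 / (1 − 1.0035417^−180) = $6,902.15.
Total interest on Loan B = 180 × $6,902.15 − $917,500 = $324,887.00.
Loan B is lower by $159,040.20.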